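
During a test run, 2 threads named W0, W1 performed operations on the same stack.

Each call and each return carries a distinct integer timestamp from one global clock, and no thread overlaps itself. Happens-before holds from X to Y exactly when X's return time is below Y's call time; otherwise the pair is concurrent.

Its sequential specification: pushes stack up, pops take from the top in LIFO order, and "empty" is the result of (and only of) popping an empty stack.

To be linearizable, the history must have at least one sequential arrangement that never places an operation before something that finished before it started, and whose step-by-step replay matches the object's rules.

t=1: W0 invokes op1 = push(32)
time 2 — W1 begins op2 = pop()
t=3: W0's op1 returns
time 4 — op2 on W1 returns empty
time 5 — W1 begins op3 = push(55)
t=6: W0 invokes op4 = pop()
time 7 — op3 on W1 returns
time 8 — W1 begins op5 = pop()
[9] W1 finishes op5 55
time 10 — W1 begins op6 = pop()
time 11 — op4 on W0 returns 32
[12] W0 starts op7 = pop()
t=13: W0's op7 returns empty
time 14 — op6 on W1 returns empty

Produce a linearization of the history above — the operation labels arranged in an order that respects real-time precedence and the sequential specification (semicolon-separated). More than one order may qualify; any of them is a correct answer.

step 1: op2 pop() → empty — stack <>
step 2: op1 push(32) — stack <32>
step 3: op3 push(55) — stack <32,55>
step 4: op5 pop() → 55 — stack <32>
step 5: op4 pop() → 32 — stack <>
step 6: op6 pop() → empty — stack <>
step 7: op7 pop() → empty — stack <>

op2; op1; op3; op5; op4; op6; op7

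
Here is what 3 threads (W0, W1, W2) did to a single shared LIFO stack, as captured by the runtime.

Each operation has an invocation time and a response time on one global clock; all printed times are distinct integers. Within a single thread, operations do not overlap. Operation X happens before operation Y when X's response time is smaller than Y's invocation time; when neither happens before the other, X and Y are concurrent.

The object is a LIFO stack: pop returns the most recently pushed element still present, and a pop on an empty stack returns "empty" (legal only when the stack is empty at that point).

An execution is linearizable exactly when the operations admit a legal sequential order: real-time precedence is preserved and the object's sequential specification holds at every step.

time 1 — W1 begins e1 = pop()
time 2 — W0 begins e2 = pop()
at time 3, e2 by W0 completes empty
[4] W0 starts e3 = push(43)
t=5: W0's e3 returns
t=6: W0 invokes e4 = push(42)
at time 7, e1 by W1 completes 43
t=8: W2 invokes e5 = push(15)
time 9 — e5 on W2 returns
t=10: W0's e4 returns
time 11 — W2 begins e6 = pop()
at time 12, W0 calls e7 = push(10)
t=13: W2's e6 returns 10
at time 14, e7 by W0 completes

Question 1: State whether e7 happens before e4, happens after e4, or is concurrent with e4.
after

e7 spans [12,14], e4 spans [6,10]
resp(e4)=10 < inv(e7)=12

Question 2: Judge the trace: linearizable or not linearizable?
linearizable

witness order: e2, e3, e1, e4, e5, e7, e6
after step 1 (e2 pop() → empty): stack <>
after step 2 (e3 push(43)): stack <43>
after step 3 (e1 pop() → 43): stack <>
after step 4 (e4 push(42)): stack <42>
after step 5 (e5 push(15)): stack <42,15>
after step 6 (e7 push(10)): stack <42,15,10>
after step 7 (e6 pop() → 10): stack <42,15>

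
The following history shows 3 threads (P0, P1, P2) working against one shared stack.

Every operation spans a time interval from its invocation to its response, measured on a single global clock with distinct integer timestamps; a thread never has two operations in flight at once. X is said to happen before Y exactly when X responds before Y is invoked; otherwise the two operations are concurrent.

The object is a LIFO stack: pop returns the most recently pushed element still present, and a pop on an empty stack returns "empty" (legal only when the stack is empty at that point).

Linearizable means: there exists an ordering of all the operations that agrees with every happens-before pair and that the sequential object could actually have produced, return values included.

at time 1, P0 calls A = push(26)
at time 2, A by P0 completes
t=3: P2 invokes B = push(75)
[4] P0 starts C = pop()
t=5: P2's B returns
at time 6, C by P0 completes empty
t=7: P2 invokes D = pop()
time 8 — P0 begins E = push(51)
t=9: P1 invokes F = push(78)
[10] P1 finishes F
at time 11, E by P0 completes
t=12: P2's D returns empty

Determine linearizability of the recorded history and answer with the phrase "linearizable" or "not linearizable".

not linearizable

already the first 6 events (up to C's response at time 6) admit no linearization; the first 5 still do
3 completed operations, 2 real-time-consistent orders — every stack replay fails
e.g. A, B, C: illegal at step 3, since C pop() → empty cannot apply there
e.g. A, C, B: illegal at step 2, since C pop() → empty cannot apply there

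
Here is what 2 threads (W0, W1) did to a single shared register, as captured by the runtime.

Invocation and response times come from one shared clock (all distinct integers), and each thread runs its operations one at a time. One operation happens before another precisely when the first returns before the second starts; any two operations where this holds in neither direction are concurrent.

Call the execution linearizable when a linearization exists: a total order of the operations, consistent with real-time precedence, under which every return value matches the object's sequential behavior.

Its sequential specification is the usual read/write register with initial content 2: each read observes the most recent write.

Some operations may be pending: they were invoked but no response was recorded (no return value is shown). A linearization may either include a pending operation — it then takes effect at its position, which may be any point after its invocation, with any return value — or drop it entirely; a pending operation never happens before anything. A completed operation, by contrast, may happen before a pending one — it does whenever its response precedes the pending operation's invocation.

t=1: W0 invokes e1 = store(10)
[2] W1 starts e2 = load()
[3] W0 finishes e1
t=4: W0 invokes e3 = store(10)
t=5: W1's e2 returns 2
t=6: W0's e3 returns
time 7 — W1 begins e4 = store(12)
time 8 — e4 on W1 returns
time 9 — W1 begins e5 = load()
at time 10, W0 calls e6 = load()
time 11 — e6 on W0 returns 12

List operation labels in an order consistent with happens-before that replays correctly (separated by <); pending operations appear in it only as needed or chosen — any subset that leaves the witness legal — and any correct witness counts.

e2 < e1 < e3 < e4 < e5 < e6

step 1: e2 load() → 2 — value 2
step 2: e1 store(10) — value 10
step 3: e3 store(10) — value 10
step 4: e4 store(12) — value 12
step 5: e5 load() (pending, included) — value 12
step 6: e6 load() → 12 — value 12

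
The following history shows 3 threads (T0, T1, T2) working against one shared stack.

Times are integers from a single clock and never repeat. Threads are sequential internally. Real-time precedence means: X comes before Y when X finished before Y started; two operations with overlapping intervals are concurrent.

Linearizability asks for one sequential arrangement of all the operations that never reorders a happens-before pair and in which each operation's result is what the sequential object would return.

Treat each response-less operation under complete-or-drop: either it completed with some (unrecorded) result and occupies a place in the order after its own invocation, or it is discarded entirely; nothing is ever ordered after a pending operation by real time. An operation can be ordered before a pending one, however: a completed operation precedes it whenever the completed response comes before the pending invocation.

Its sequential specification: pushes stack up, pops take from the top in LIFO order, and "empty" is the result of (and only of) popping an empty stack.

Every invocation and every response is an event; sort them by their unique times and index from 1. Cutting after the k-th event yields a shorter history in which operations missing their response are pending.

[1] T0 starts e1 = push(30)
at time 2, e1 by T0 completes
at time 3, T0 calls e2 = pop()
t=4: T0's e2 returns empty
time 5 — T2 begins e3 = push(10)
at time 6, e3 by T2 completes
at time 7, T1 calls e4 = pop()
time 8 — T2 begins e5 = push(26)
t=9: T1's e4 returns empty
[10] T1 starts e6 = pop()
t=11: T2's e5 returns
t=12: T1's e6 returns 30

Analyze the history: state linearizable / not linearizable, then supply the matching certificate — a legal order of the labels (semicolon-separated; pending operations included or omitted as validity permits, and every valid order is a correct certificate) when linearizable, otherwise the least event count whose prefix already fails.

events 1..3 are fine; event 4 — the response of e2 at time 4 — makes the prefix non-linearizable
a single order respects real time; the 2 completed stack operations fail replay along it
take e1, e2: step 2 already fails, because e2 pop() → empty cannot occur there

not linearizable — minimal violating prefix: 4 events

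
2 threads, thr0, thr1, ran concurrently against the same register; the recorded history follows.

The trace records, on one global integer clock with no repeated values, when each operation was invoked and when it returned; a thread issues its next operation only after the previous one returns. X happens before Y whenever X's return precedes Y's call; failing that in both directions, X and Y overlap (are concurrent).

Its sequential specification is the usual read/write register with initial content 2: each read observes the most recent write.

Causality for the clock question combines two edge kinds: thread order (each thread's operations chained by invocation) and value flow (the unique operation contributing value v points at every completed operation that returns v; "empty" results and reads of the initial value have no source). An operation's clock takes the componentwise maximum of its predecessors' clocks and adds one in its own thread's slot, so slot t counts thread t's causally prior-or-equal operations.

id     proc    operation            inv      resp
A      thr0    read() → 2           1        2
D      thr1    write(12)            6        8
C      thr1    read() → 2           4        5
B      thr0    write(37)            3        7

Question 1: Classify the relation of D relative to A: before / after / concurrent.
Answer: after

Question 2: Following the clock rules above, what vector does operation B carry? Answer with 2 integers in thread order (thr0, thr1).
Answer: (2, 0)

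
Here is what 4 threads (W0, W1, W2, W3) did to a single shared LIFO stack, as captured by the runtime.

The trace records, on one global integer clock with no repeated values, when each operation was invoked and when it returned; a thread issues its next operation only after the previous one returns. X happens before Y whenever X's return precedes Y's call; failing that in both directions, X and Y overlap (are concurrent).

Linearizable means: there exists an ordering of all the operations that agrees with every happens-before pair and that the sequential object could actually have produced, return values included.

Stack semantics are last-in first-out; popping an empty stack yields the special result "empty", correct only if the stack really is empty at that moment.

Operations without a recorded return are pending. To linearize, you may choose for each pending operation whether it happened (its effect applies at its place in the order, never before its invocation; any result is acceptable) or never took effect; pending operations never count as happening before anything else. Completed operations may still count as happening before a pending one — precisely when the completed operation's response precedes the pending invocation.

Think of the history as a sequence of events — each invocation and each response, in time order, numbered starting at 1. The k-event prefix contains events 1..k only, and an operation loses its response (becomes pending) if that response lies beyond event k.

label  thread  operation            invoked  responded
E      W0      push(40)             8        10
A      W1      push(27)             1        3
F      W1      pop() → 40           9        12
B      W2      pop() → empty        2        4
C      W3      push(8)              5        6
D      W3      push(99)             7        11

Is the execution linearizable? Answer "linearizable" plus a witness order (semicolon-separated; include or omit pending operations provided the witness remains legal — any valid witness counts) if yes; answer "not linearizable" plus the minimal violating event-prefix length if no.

linearizable — witness: B; A; C; D; E; F

after step 1 (B pop() → empty): stack <>
after step 2 (A push(27)): stack <27>
after step 3 (C push(8)): stack <27,8>
after step 4 (D push(99)): stack <27,8,99>
after step 5 (E push(40)): stack <27,8,99,40>
after step 6 (F pop() → 40): stack <27,8,99>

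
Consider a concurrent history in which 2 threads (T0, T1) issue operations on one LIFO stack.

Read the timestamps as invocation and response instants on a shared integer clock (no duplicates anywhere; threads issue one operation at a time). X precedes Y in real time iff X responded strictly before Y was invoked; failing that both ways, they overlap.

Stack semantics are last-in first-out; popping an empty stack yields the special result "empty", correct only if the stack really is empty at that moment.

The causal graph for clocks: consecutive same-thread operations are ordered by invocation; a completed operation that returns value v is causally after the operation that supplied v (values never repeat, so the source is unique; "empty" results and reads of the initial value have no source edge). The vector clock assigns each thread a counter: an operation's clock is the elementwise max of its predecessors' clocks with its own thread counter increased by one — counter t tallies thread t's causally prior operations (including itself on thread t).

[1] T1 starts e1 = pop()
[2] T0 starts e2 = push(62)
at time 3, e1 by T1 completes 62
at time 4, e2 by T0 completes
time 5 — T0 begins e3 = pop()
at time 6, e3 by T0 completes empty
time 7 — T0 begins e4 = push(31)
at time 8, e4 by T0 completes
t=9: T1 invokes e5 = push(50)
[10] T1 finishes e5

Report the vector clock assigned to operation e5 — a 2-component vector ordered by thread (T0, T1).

(1, 2)

invoked at 2, e2 has no predecessors; its own T0 bump gives (1, 0)
from VC(e2)=(1, 0), e1 (invoked 1) maxes components and bumps T1 → (1, 1)
from VC(e2)=(1, 0), e3 (invoked 5) maxes components and bumps T0 → (2, 0)
from VC(e1)=(1, 1), e5 (invoked 9) maxes components and bumps T1 → (1, 2)
from VC(e3)=(2, 0), e4 (invoked 7) maxes components and bumps T0 → (3, 0)
target: VC(e5) = (1, 2)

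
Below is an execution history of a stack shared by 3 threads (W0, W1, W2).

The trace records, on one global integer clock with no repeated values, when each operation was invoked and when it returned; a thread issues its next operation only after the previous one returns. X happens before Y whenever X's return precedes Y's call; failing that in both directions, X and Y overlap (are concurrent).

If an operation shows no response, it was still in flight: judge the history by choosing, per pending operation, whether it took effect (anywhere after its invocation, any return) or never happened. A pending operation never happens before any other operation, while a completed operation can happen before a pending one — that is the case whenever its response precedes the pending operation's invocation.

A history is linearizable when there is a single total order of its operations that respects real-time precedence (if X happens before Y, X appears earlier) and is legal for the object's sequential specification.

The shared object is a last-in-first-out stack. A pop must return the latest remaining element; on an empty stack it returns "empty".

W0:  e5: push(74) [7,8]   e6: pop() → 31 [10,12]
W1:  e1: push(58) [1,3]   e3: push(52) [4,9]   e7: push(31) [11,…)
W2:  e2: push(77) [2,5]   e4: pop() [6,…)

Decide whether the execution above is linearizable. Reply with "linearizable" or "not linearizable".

linearizable

witness order: e1, e2, e3, e4, e5, e7, e6
after step 1 (e1 push(58)): stack <58>
after step 2 (e2 push(77)): stack <58,77>
after step 3 (e3 push(52)): stack <58,77,52>
after step 4 (e4 pop() (pending, included)): stack <58,77>
after step 5 (e5 push(74)): stack <58,77,74>
after step 6 (e7 push(31) (pending, included)): stack <58,77,74,31>
after step 7 (e6 pop() → 31): stack <58,77,74>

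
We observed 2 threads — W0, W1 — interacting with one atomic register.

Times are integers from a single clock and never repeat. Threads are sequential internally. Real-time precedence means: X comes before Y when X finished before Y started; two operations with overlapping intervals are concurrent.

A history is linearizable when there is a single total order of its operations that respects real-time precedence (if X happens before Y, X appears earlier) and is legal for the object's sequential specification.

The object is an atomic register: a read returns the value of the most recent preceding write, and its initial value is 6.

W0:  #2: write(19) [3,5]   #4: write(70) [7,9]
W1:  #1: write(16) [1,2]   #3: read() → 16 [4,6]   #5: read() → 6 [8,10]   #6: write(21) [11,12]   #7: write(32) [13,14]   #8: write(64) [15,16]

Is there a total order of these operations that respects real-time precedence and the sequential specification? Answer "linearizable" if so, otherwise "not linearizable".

not linearizable

already the first 10 events (up to #5's response at time 10) admit no linearization; the first 9 still do
real-time-consistent orders of the 5 completed operations: 4 — all fail the atomic register replay
sample order #1, #2, #3, #4, #5 stalls at step 3 — #3 read() → 16 has no legal effect
sample order #1, #2, #3, #5, #4 stalls at step 3 — #3 read() → 16 has no legal effect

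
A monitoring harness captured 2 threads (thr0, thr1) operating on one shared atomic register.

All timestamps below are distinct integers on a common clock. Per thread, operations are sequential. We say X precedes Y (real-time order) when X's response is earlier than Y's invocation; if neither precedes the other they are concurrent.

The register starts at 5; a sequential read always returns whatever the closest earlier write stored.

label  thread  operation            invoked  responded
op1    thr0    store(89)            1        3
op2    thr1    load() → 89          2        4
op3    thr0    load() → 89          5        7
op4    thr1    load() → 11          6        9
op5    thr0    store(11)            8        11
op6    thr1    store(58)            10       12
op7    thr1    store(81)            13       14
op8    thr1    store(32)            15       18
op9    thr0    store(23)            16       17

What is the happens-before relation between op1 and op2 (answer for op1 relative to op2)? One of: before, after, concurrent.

op1 spans [1,3], op2 spans [2,4]
the intervals overlap in both directions

concurrent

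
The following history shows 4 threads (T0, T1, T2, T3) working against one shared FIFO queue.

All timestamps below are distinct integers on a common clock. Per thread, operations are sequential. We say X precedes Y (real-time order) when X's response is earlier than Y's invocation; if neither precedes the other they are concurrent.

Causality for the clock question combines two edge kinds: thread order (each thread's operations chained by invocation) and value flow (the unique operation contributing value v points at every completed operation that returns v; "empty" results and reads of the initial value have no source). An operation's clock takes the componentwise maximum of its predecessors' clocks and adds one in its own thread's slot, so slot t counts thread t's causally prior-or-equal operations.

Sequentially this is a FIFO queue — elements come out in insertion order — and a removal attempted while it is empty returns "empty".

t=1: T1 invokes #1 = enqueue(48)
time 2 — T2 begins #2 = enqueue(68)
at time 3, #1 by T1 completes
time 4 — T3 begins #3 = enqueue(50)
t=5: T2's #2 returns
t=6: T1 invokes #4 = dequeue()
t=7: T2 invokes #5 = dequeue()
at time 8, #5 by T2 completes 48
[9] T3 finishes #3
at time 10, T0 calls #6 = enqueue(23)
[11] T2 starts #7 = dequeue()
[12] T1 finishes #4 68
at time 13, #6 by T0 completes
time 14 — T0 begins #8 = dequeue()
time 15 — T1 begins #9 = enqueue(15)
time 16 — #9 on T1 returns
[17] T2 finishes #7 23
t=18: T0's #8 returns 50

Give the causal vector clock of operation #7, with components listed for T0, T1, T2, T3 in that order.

(1, 1, 3, 0)

root op #3, invoked 4: fresh clock plus T3's own tick → (0, 0, 0, 1)
root op #2, invoked 2: fresh clock plus T2's own tick → (0, 0, 1, 0)
root op #1, invoked 1: fresh clock plus T1's own tick → (0, 1, 0, 0)
root op #6, invoked 10: fresh clock plus T0's own tick → (1, 0, 0, 0)
invoked at 7, #5 merges VC(#1)=(0, 1, 0, 0), VC(#2)=(0, 0, 1, 0) and bumps T2's slot → (0, 1, 2, 0)
invoked at 6, #4 merges VC(#1)=(0, 1, 0, 0), VC(#2)=(0, 0, 1, 0) and bumps T1's slot → (0, 2, 1, 0)
invoked at 14, #8 merges VC(#3)=(0, 0, 0, 1), VC(#6)=(1, 0, 0, 0) and bumps T0's slot → (2, 0, 0, 1)
invoked at 15, #9 merges VC(#4)=(0, 2, 1, 0) and bumps T1's slot → (0, 3, 1, 0)
invoked at 11, #7 merges VC(#5)=(0, 1, 2, 0), VC(#6)=(1, 0, 0, 0) and bumps T2's slot → (1, 1, 3, 0)
target: VC(#7) = (1, 1, 3, 0)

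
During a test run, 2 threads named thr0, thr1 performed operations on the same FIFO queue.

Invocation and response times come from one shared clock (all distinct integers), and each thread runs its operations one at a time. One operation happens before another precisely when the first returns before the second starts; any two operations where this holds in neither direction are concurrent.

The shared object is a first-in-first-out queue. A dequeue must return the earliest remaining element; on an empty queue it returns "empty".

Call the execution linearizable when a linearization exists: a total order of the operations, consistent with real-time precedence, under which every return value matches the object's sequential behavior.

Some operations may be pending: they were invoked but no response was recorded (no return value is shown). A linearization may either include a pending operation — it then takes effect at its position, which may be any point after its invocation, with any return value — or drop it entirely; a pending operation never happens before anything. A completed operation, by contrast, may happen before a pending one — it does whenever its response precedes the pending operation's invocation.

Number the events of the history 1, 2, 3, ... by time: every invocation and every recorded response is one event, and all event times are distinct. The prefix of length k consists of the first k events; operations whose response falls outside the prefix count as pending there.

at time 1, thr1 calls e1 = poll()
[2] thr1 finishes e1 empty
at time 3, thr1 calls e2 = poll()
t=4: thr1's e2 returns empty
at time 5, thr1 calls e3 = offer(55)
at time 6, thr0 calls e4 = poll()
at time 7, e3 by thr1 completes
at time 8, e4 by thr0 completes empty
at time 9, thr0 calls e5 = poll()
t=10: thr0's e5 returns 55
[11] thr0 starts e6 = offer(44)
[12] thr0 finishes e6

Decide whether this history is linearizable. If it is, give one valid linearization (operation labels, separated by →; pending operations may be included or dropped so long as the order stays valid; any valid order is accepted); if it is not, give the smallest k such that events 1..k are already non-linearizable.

linearizable — witness: e1 → e2 → e4 → e3 → e5 → e6

after step 1 (e1 poll() → empty): queue <>
after step 2 (e2 poll() → empty): queue <>
after step 3 (e4 poll() → empty): queue <>
after step 4 (e3 offer(55)): queue <55>
after step 5 (e5 poll() → 55): queue <>
after step 6 (e6 offer(44)): queue <44>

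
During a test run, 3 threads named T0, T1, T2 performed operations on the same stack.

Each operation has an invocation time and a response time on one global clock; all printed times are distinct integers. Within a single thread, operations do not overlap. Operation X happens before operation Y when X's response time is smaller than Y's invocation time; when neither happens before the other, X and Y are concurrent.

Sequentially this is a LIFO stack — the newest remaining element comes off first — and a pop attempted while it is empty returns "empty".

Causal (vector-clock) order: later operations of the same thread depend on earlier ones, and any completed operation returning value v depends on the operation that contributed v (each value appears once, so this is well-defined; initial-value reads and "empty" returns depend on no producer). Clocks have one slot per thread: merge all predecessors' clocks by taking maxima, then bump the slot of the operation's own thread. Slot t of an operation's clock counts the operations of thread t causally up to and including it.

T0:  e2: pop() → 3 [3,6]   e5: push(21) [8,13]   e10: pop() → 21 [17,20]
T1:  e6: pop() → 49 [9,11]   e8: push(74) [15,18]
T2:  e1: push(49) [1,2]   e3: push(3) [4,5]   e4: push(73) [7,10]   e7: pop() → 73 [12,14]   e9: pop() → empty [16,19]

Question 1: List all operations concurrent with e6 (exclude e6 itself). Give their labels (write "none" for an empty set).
Answer: e4, e5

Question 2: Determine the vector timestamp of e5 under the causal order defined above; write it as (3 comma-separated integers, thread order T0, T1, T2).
Answer: (2, 0, 2)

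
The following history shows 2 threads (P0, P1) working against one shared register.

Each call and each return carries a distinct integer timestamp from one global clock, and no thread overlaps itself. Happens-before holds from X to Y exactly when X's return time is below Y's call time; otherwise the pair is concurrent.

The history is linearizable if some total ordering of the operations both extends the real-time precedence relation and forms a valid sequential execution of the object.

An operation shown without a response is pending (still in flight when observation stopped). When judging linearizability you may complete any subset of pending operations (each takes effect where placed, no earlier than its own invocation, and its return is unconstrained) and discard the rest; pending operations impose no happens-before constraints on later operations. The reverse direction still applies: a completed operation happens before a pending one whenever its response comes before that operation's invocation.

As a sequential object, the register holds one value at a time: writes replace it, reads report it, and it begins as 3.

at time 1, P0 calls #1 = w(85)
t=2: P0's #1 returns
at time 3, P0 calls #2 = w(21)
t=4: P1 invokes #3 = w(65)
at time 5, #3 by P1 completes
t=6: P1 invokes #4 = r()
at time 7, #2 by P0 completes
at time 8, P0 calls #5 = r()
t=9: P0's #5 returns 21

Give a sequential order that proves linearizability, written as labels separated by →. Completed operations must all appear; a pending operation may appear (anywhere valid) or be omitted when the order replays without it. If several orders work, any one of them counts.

1. #1 w(85), leaving value 85
2. #3 w(65), leaving value 65
3. #2 w(21), leaving value 21
4. #4 r() (pending, included), leaving value 21
5. #5 r() → 21, leaving value 21

#1 → #3 → #2 → #4 → #5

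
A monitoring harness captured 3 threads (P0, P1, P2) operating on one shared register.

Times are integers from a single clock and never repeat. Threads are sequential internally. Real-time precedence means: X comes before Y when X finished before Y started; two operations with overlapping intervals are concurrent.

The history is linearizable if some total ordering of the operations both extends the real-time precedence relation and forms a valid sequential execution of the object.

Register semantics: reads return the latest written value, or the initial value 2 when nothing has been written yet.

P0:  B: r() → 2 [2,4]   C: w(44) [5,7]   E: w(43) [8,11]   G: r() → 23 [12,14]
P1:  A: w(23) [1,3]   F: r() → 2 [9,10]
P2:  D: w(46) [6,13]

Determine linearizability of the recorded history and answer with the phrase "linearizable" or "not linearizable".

through event 9 a valid linearization exists; event 10 (F responding at time 10) ends that
2 orders of the 4 completed register ops respect real time; none is legal
no escape via the 2 pending operations (D, E): every completion choice fails
e.g. A, B, C, F (pending dropped): illegal at step 2, since B r() → 2 cannot apply there
e.g. B, A, C, F (pending dropped): illegal at step 4, since F r() → 2 cannot apply there

not linearizable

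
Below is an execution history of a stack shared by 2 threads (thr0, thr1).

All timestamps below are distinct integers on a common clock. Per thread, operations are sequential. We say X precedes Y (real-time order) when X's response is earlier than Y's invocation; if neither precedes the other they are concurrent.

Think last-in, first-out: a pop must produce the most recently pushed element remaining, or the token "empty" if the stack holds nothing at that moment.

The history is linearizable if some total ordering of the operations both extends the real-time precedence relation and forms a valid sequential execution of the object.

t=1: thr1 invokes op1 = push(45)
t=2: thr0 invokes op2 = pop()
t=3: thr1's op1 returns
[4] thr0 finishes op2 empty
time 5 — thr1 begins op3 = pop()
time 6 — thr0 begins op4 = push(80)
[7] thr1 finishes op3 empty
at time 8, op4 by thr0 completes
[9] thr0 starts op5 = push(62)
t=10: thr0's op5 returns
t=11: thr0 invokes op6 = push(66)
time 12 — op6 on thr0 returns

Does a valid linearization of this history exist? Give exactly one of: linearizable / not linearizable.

not linearizable

prefix check: 1..6 passes, 1..7 fails once op3's time-7 response joins
every one of the 2 real-time-consistent orders over 3 completed stack ops fails the sequential spec
no escape via the 1 pending operation (op4): every completion choice fails
e.g. op1, op2, op3 (pending dropped): illegal at step 2, since op2 pop() → empty cannot apply there
e.g. op2, op1, op3 (pending dropped): illegal at step 3, since op3 pop() → empty cannot apply there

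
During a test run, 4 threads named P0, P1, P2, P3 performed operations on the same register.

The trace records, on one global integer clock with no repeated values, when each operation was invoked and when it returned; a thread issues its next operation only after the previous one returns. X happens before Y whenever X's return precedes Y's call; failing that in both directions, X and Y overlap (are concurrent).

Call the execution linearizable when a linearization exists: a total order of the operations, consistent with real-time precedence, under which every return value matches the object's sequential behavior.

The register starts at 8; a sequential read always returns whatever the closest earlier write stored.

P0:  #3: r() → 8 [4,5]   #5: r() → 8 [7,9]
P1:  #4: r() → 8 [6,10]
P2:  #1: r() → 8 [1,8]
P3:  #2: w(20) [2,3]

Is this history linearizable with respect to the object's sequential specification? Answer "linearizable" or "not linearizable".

prefix check: 1..4 passes, 1..5 fails once #3's time-5 response joins
the completed operations (2 total) allow one real-time order; the register replay rejects it
no completion choice of the 1 pending operation (#1) rescues it — every subset was tried
one such order, #2, #3 (pending dropped), breaks at step 2 where #3 r() → 8 is illegal

not linearizable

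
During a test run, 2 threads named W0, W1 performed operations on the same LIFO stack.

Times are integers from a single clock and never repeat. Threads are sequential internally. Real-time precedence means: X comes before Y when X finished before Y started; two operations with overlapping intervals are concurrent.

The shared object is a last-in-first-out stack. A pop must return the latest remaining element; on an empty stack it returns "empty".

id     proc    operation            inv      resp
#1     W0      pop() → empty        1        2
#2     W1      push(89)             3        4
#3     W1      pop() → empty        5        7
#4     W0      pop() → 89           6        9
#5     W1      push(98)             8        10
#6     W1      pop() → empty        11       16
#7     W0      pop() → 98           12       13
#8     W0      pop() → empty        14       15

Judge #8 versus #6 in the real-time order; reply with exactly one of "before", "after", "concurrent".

concurrent

#8 spans [14,15], #6 spans [11,16]
the intervals overlap in both directions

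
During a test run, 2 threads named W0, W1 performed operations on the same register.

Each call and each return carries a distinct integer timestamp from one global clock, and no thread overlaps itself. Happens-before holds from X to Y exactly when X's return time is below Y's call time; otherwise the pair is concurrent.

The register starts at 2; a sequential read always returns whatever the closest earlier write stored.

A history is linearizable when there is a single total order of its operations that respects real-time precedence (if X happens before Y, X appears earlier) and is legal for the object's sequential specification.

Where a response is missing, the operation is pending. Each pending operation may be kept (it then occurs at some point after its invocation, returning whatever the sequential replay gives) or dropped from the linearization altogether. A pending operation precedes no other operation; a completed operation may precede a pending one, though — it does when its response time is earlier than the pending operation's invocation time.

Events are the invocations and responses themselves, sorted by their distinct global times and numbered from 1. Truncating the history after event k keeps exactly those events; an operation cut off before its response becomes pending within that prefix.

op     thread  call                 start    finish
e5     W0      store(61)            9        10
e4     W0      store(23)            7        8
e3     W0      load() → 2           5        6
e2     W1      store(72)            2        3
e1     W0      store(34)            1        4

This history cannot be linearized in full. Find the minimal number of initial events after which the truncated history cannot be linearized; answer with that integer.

6

events 1..5 are still linearizable — one witness is e1, e2:
step 1: e1 store(34) — value 34
step 2: e2 store(72) — value 72
event 6 — e3's response, time 6 — after it, nothing linearizes
one such order, e1, e2, e3, breaks at step 3 where e3 load() → 2 is illegal
one such order, e2, e1, e3, breaks at step 3 where e3 load() → 2 is illegal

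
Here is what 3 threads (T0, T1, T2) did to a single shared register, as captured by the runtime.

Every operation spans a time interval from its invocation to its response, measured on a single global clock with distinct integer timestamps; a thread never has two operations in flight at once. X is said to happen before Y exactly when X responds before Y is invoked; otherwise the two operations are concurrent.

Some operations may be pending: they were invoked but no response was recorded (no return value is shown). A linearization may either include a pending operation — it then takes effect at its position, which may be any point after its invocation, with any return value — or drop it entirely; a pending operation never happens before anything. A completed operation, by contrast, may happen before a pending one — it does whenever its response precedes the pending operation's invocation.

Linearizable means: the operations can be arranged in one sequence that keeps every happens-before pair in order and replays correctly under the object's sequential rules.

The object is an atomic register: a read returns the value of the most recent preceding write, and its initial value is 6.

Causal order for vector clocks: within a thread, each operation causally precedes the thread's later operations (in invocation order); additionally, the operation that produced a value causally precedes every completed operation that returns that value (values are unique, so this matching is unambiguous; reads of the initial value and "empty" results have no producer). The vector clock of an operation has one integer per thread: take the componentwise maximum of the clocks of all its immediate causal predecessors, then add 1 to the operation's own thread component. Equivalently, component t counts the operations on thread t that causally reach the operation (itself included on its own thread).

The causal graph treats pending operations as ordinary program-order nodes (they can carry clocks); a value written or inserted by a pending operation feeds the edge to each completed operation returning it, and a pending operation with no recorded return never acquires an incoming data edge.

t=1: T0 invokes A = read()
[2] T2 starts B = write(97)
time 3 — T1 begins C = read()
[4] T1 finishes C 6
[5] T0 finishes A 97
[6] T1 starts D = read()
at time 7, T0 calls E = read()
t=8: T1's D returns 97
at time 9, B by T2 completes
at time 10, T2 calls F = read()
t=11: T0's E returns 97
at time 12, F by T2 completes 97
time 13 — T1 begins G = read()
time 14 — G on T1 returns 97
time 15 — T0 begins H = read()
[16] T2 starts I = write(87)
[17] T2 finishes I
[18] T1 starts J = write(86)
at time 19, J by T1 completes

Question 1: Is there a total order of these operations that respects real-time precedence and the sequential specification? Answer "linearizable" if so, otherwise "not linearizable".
linearizable

one valid linearization: C, B, A, D, E, F, G, H, I, J
after step 1 (C read() → 6): value 6
after step 2 (B write(97)): value 97
after step 3 (A read() → 97): value 97
after step 4 (D read() → 97): value 97
after step 5 (E read() → 97): value 97
after step 6 (F read() → 97): value 97
after step 7 (G read() → 97): value 97
after step 8 (H read() (pending, included)): value 97
after step 9 (I write(87)): value 87
after step 10 (J write(86)): value 86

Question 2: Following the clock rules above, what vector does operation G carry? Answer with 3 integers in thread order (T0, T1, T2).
(0, 3, 1)

VC(B, invoked at 2): no causal predecessors; +1 on T2 → (0, 0, 1)
VC(C, invoked at 3): no causal predecessors; +1 on T1 → (0, 1, 0)
F, invoked 10, takes VC(B)=(0, 0, 1) under max, adds 1 for T2 → (0, 0, 2)
A, invoked 1, takes VC(B)=(0, 0, 1) under max, adds 1 for T0 → (1, 0, 1)
I, invoked 16, takes VC(F)=(0, 0, 2) under max, adds 1 for T2 → (0, 0, 3)
D, invoked 6, takes VC(B)=(0, 0, 1), VC(C)=(0, 1, 0) under max, adds 1 for T1 → (0, 2, 1)
E, invoked 7, takes VC(A)=(1, 0, 1), VC(B)=(0, 0, 1) under max, adds 1 for T0 → (2, 0, 1)
G, invoked 13, takes VC(B)=(0, 0, 1), VC(D)=(0, 2, 1) under max, adds 1 for T1 → (0, 3, 1)
H, invoked 15, takes VC(E)=(2, 0, 1) under max, adds 1 for T0 → (3, 0, 1)
J, invoked 18, takes VC(G)=(0, 3, 1) under max, adds 1 for T1 → (0, 4, 1)
target: VC(G) = (0, 3, 1)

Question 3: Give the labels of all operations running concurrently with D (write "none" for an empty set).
B, E

overlap test against D [6,8]: concurrent iff the interval meets 6..8
A [1,5]: before
B [2,9]: concurrent
C [3,4]: before
E [7,11]: concurrent
F [10,12]: after
G [13,14]: after
H [15,…): after
I [16,17]: after
J [18,19]: after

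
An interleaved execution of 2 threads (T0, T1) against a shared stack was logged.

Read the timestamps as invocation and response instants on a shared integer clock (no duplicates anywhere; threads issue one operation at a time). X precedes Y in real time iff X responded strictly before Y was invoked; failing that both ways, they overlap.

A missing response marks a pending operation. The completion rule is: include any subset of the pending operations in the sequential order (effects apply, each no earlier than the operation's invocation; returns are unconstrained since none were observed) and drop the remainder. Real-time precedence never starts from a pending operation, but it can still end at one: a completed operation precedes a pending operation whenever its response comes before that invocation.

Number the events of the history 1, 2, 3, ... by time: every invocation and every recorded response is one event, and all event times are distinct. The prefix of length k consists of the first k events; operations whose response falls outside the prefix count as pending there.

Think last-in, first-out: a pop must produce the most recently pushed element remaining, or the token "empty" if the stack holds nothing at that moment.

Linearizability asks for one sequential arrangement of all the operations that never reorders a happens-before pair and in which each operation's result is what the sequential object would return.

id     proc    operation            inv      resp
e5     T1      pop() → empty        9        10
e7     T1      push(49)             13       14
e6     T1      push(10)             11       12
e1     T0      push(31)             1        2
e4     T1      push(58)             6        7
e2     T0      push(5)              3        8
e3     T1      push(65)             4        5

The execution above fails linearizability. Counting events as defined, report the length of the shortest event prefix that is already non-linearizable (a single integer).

10

a valid linearization of events 1..9 exists, for instance e1, e2, e3, e4:
after step 1 (e1 push(31)): stack <31>
after step 2 (e2 push(5)): stack <31,5>
after step 3 (e3 push(65)): stack <31,5,65>
after step 4 (e4 push(58)): stack <31,5,65,58>
once event 10 joins (e5's response, time 10), exhaustive search finds no witness
sample order e1, e2, e3, e4, e5 stalls at step 5 — e5 pop() → empty has no legal effect
sample order e1, e3, e2, e4, e5 stalls at step 5 — e5 pop() → empty has no legal effect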